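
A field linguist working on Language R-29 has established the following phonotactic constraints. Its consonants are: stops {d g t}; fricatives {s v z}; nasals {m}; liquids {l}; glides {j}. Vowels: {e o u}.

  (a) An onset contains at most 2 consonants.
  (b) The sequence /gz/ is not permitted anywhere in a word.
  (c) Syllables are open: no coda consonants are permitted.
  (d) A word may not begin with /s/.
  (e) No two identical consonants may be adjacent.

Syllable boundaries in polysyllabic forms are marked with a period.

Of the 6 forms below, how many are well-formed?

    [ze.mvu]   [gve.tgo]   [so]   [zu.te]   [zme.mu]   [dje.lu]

5

[ze.mvu] — σ1 onset /z/, coda /∅/ ok; σ2 onset /mv/ (2C), coda /∅/ ok → well-formed
[gve.tgo] — σ1 onset /gv/ (2C), coda /∅/ ok; σ2 onset /tg/ (2C), coda /∅/ ok → well-formed
[so] — violates constraint (d): word begins with /s/ → ill-formed
[zu.te] — σ1 onset /z/, coda /∅/ ok; σ2 onset /t/, coda /∅/ ok → well-formed
[zme.mu] — σ1 onset /zm/ (2C), coda /∅/ ok; σ2 onset /m/, coda /∅/ ok → well-formed
[dje.lu] — σ1 onset /dj/ (2C), coda /∅/ ok; σ2 onset /l/, coda /∅/ ok → well-formed
Well-formed: [ze.mvu], [gve.tgo], [zu.te], [zme.mu], [dje.lu] → 5.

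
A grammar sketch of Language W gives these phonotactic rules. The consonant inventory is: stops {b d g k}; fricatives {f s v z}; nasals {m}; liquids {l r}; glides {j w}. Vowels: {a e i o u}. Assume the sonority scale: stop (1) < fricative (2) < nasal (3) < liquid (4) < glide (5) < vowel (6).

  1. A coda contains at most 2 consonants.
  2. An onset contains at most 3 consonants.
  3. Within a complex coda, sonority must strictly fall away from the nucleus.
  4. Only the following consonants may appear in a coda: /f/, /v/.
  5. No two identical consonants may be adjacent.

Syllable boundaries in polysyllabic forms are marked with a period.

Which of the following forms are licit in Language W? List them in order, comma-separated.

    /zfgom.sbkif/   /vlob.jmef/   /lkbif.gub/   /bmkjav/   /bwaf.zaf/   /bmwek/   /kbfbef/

/zfgom.sbkif/ — violates constraint 4: syllable 1 coda contains /m/, which is not a licensed coda consonant → illicit
/vlob.jmef/ — violates constraint 4: syllable 1 coda contains /b/, which is not a licensed coda consonant → illicit
/lkbif.gub/ — violates constraint 4: syllable 2 coda contains /b/, which is not a licensed coda consonant → illicit
/bmkjav/ — violates constraint 2: syllable 1 onset /bmkj/ has 4 consonants (> 3) → illicit
/bwaf.zaf/ — σ1 onset /bw/ (2C), coda /f/ ok; σ2 onset /z/, coda /f/ ok → licit
/bmwek/ — violates constraint 4: syllable 1 coda contains /k/, which is not a licensed coda consonant → illicit
/kbfbef/ — violates constraint 2: syllable 1 onset /kbfb/ has 4 consonants (> 3) → illicit

/bwaf.zaf/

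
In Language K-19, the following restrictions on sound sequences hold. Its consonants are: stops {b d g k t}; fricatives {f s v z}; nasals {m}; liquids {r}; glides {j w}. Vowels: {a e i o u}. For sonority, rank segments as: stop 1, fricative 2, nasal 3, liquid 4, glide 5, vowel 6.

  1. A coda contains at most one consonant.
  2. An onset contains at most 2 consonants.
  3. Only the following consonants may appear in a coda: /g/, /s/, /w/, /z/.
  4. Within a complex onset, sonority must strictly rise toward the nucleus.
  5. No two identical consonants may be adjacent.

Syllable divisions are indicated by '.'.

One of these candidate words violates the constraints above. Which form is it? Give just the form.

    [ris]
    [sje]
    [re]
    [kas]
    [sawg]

[sawg]

[ris] — σ1 onset /r/, coda /s/ ok → phonotactically legal
[sje] — σ1 onset /sj/ (2→5 rises), coda /∅/ ok → phonotactically legal
[re] — σ1 onset /r/, coda /∅/ ok → phonotactically legal
[kas] — σ1 onset /k/, coda /s/ ok → phonotactically legal
[sawg] — violates constraint 1: syllable 1 coda /wg/ has 2 consonants (> 1) → phonotactically illegal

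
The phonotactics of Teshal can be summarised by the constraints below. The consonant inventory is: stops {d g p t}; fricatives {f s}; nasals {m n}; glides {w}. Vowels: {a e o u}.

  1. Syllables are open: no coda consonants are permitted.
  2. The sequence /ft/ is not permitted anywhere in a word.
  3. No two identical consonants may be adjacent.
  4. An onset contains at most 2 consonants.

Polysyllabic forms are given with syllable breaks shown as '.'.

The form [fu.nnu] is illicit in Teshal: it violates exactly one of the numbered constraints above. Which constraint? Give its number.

[fu.nnu]: adjacent identical consonants /nn/.
This is a violation of constraint 3: "No two identical consonants may be adjacent."
The remaining constraints (1, 2, 4) are satisfied.

3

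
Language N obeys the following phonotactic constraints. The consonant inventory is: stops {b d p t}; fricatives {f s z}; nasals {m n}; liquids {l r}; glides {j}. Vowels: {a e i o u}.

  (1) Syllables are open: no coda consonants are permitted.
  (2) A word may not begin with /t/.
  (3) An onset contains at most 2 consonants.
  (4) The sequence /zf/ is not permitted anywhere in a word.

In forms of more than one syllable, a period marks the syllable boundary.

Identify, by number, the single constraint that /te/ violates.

/te/: word begins with /t/.
This is a violation of constraint 2: "A word may not begin with /t/."
The remaining constraints (1, 3, 4) are satisfied.

2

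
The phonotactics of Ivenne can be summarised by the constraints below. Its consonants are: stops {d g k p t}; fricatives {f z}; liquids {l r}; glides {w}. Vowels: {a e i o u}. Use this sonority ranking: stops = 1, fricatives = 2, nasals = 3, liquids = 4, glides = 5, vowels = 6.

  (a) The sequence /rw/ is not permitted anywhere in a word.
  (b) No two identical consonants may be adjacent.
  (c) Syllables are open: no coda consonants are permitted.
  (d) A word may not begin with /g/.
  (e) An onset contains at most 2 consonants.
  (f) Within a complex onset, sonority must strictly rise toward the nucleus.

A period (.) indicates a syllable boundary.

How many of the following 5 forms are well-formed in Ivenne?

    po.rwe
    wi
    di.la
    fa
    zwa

po.rwe — violates constraint (a): contains banned sequence /rw/ → ill-formed
wi — σ1 onset /w/, coda /∅/ ok → well-formed
di.la — σ1 onset /d/, coda /∅/ ok; σ2 onset /l/, coda /∅/ ok → well-formed
fa — σ1 onset /f/, coda /∅/ ok → well-formed
zwa — σ1 onset /zw/ (2→5 rises), coda /∅/ ok → well-formed
Well-formed: wi, di.la, fa, zwa → 4.

4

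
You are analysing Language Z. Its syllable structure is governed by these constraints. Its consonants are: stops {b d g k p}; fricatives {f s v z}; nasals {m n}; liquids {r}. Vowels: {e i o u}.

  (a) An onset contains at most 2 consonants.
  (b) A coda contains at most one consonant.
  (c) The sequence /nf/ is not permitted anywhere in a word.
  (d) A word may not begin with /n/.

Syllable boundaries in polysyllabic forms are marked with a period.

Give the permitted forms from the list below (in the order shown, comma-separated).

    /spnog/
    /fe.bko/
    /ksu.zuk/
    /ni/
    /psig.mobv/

/fe.bko/, /ksu.zuk/

/spnog/ — violates constraint (a): syllable 1 onset /spn/ has 3 consonants (> 2) → not permitted
/fe.bko/ — σ1 onset /f/, coda /∅/ ok; σ2 onset /bk/ (2C), coda /∅/ ok → permitted
/ksu.zuk/ — σ1 onset /ks/ (2C), coda /∅/ ok; σ2 onset /z/, coda /k/ ok → permitted
/ni/ — violates constraint (d): word begins with /n/ → not permitted
/psig.mobv/ — violates constraint (b): syllable 2 coda /bv/ has 2 consonants (> 1) → not permitted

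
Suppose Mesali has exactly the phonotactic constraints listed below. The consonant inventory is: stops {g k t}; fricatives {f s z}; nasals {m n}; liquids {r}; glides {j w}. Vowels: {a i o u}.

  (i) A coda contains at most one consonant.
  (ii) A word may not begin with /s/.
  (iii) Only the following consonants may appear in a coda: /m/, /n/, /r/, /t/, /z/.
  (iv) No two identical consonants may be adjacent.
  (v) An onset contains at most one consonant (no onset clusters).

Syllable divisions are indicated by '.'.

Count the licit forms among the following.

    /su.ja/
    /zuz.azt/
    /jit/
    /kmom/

1

/su.ja/ — violates constraint (ii): word begins with /s/ → illicit
/zuz.azt/ — violates constraint (i): syllable 2 coda /zt/ has 2 consonants (> 1) → illicit
/jit/ — σ1 onset /j/, coda /t/ ok → licit
/kmom/ — violates constraint (v): syllable 1 onset /km/ has 2 consonants (> 1) → illicit
Licit: /jit/ → 1.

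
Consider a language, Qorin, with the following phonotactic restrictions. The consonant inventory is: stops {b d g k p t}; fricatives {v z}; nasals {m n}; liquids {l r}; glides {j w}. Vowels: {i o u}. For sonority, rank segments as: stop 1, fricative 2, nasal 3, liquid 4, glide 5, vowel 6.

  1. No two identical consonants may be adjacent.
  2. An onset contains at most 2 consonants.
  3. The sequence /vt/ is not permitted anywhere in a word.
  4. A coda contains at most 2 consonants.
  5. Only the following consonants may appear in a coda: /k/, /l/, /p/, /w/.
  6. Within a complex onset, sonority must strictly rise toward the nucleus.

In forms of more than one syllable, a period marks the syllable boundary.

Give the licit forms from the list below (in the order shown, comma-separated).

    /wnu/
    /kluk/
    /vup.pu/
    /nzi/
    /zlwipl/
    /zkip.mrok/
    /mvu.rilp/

/kluk/

/wnu/ — violates constraint 6: syllable 1 onset /wn/: /w/ (glide, 5) → /n/ (nasal, 3) does not rise → illicit
/kluk/ — σ1 onset /kl/ (1→4 rises), coda /k/ ok → licit
/vup.pu/ — violates constraint 1: adjacent identical consonants /pp/ → illicit
/nzi/ — violates constraint 6: syllable 1 onset /nz/: /n/ (nasal, 3) → /z/ (fricative, 2) does not rise → illicit
/zlwipl/ — violates constraint 2: syllable 1 onset /zlw/ has 3 consonants (> 2) → illicit
/zkip.mrok/ — violates constraint 6: syllable 1 onset /zk/: /z/ (fricative, 2) → /k/ (stop, 1) does not rise → illicit
/mvu.rilp/ — violates constraint 6: syllable 1 onset /mv/: /m/ (nasal, 3) → /v/ (fricative, 2) does not rise → illicit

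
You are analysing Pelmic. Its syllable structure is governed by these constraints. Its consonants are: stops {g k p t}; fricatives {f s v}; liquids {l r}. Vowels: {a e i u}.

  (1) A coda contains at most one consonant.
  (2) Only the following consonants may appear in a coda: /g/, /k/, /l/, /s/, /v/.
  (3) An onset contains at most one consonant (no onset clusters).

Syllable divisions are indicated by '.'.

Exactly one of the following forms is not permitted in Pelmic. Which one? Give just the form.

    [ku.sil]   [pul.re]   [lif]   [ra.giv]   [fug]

[ku.sil] — σ1 onset /k/, coda /∅/ ok; σ2 onset /s/, coda /l/ ok → permitted
[pul.re] — σ1 onset /p/, coda /l/ ok; σ2 onset /r/, coda /∅/ ok → permitted
[lif] — violates constraint 2: syllable 1 coda contains /f/, which is not a licensed coda consonant → not permitted
[ra.giv] — σ1 onset /r/, coda /∅/ ok; σ2 onset /g/, coda /v/ ok → permitted
[fug] — σ1 onset /f/, coda /g/ ok → permitted

[lif]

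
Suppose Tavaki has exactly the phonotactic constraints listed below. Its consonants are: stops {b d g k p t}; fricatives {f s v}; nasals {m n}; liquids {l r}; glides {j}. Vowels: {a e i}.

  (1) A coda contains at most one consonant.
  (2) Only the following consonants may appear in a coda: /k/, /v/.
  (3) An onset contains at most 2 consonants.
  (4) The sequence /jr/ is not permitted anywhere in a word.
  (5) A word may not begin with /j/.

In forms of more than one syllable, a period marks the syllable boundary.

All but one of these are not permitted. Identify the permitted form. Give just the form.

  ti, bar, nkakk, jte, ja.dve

ti — σ1 onset /t/, coda /∅/ ok → permitted
bar — violates constraint 2: syllable 1 coda contains /r/, which is not a licensed coda consonant → not permitted
nkakk — violates constraint 1: syllable 1 coda /kk/ has 2 consonants (> 1) → not permitted
jte — violates constraint 5: word begins with /j/ → not permitted
ja.dve — violates constraint 5: word begins with /j/ → not permitted

ti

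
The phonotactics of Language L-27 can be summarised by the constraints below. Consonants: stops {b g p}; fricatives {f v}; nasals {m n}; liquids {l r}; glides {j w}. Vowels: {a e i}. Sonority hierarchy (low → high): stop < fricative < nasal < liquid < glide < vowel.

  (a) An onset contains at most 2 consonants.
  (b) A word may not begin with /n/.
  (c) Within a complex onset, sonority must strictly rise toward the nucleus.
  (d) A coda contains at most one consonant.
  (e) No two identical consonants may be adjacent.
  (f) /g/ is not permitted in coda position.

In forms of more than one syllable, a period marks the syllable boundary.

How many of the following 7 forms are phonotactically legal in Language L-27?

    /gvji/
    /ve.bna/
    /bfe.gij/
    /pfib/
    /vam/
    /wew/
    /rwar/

/gvji/ — violates constraint (a): syllable 1 onset /gvj/ has 3 consonants (> 2) → phonotactically illegal
/ve.bna/ — σ1 onset /v/, coda /∅/ ok; σ2 onset /bn/ (1→3 rises), coda /∅/ ok → phonotactically legal
/bfe.gij/ — σ1 onset /bf/ (1→2 rises), coda /∅/ ok; σ2 onset /g/, coda /j/ ok → phonotactically legal
/pfib/ — σ1 onset /pf/ (1→2 rises), coda /b/ ok → phonotactically legal
/vam/ — σ1 onset /v/, coda /m/ ok → phonotactically legal
/wew/ — σ1 onset /w/, coda /w/ ok → phonotactically legal
/rwar/ — σ1 onset /rw/ (4→5 rises), coda /r/ ok → phonotactically legal
Phonotactically legal: /ve.bna/, /bfe.gij/, /pfib/, /vam/, /wew/, /rwar/ → 6.

6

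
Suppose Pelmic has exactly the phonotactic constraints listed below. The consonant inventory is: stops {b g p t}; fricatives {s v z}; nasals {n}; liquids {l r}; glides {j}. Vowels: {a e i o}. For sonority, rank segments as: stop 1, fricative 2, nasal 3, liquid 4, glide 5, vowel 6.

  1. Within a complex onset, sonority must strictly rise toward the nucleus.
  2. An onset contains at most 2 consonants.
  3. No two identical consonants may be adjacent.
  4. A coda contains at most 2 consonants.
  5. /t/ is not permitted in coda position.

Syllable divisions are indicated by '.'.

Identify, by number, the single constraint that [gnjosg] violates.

2

[gnjosg]: syllable 1 onset /gnj/ has 3 consonants (> 2).
This is a violation of constraint 2: "An onset contains at most 2 consonants."
The remaining constraints (1, 3, 4, 5) are satisfied.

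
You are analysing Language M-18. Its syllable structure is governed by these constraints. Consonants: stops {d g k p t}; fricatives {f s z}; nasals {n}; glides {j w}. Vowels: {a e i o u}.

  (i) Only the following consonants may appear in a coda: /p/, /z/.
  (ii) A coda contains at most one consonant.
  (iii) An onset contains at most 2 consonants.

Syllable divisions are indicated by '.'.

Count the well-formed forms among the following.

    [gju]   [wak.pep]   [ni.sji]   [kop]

[gju] — σ1 onset /gj/ (2C), coda /∅/ ok → well-formed
[wak.pep] — violates constraint (i): syllable 1 coda contains /k/, which is not a licensed coda consonant → ill-formed
[ni.sji] — σ1 onset /n/, coda /∅/ ok; σ2 onset /sj/ (2C), coda /∅/ ok → well-formed
[kop] — σ1 onset /k/, coda /p/ ok → well-formed
Well-formed: [gju], [ni.sji], [kop] → 3.

3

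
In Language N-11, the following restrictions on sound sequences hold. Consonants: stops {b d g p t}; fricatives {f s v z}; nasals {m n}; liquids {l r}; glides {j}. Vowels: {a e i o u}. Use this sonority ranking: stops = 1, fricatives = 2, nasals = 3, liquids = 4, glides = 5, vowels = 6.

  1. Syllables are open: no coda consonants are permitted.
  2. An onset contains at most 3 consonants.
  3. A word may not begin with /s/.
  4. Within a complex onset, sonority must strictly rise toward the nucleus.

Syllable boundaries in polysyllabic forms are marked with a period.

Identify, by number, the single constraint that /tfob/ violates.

/tfob/: syllable 1 coda /b/ has 1 consonant (> 0).
This is a violation of constraint 1: "Syllables are open: no coda consonants are permitted."
The remaining constraints (2, 3, 4) are satisfied.

1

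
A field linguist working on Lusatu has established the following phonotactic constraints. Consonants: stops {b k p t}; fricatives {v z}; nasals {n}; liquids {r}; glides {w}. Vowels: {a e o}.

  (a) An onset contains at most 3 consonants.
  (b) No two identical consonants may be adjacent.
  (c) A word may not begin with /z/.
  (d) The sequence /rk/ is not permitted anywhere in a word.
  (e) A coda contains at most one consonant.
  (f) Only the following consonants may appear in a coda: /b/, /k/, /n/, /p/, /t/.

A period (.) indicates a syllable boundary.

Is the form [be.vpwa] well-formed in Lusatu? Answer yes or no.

[be.vpwa] — σ1 onset /b/, coda /∅/ ok; σ2 onset /vpw/ (3C), coda /∅/ ok → well-formed

yes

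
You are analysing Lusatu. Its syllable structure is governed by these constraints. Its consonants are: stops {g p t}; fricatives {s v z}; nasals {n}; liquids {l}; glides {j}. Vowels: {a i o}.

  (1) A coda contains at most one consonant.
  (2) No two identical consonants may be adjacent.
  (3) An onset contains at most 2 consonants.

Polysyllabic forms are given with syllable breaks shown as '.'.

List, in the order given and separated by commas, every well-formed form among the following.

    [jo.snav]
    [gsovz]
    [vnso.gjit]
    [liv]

[jo.snav] — σ1 onset /j/, coda /∅/ ok; σ2 onset /sn/ (2C), coda /v/ ok → well-formed
[gsovz] — violates constraint 1: syllable 1 coda /vz/ has 2 consonants (> 1) → ill-formed
[vnso.gjit] — violates constraint 3: syllable 1 onset /vns/ has 3 consonants (> 2) → ill-formed
[liv] — σ1 onset /l/, coda /v/ ok → well-formed

[jo.snav], [liv]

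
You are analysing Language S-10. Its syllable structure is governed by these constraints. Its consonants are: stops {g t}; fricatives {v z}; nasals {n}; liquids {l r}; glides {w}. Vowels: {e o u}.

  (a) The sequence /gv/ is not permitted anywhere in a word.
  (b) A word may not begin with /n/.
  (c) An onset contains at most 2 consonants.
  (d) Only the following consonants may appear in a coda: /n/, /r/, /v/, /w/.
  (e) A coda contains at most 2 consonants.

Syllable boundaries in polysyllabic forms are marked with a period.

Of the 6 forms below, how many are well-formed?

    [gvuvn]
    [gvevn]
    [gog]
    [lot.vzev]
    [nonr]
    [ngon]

[gvuvn] — violates constraint (a): contains banned sequence /gv/ → ill-formed
[gvevn] — violates constraint (a): contains banned sequence /gv/ → ill-formed
[gog] — violates constraint (d): syllable 1 coda contains /g/, which is not a licensed coda consonant → ill-formed
[lot.vzev] — violates constraint (d): syllable 1 coda contains /t/, which is not a licensed coda consonant → ill-formed
[nonr] — violates constraint (b): word begins with /n/ → ill-formed
[ngon] — violates constraint (b): word begins with /n/ → ill-formed
No form is well-formed → 0.

0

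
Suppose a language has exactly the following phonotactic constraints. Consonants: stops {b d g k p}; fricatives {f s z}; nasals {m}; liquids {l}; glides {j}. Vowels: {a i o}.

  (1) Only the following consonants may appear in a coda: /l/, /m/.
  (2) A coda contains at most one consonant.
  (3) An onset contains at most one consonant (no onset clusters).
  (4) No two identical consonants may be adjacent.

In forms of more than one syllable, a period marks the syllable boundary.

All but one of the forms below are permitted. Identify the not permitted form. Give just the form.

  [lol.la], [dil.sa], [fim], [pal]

[lol.la]

[lol.la] — violates constraint 4: adjacent identical consonants /ll/ → not permitted
[dil.sa] — σ1 onset /d/, coda /l/ ok; σ2 onset /s/, coda /∅/ ok → permitted
[fim] — σ1 onset /f/, coda /m/ ok → permitted
[pal] — σ1 onset /p/, coda /l/ ok → permitted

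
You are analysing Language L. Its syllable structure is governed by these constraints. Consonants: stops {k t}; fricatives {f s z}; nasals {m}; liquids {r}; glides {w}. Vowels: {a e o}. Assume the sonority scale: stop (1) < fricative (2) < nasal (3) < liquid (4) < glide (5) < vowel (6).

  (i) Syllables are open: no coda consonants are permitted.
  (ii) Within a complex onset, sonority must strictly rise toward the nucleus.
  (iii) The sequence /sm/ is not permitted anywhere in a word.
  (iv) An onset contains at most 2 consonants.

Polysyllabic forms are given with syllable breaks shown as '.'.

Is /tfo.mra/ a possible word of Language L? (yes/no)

yes

/tfo.mra/ — σ1 onset /tf/ (1→2 rises), coda /∅/ ok; σ2 onset /mr/ (3→4 rises), coda /∅/ ok → licit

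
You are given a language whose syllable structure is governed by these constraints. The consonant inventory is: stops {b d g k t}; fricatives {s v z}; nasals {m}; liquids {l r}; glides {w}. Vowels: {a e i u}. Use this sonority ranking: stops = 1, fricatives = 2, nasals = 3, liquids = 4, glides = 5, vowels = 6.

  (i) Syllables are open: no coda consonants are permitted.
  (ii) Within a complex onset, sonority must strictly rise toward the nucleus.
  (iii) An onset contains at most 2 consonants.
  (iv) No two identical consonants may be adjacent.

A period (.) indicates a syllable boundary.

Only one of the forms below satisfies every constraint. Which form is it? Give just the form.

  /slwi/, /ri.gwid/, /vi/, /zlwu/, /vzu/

/slwi/ — violates constraint (iii): syllable 1 onset /slw/ has 3 consonants (> 2) → not permitted
/ri.gwid/ — violates constraint (i): syllable 2 coda /d/ has 1 consonant (> 0) → not permitted
/vi/ — σ1 onset /v/, coda /∅/ ok → permitted
/zlwu/ — violates constraint (iii): syllable 1 onset /zlw/ has 3 consonants (> 2) → not permitted
/vzu/ — violates constraint (ii): syllable 1 onset /vz/: /v/ (fricative, 2) → /z/ (fricative, 2) does not rise → not permitted

/vi/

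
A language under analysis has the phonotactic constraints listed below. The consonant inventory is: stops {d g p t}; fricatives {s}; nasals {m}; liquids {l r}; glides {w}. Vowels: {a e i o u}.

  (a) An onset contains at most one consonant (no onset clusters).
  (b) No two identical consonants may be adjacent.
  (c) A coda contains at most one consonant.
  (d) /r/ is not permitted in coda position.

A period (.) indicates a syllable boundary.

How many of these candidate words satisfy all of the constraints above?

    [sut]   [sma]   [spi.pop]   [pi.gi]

[sut] — σ1 onset /s/, coda /t/ ok → well-formed
[sma] — violates constraint (a): syllable 1 onset /sm/ has 2 consonants (> 1) → ill-formed
[spi.pop] — violates constraint (a): syllable 1 onset /sp/ has 2 consonants (> 1) → ill-formed
[pi.gi] — σ1 onset /p/, coda /∅/ ok; σ2 onset /g/, coda /∅/ ok → well-formed
Well-formed: [sut], [pi.gi] → 2.

2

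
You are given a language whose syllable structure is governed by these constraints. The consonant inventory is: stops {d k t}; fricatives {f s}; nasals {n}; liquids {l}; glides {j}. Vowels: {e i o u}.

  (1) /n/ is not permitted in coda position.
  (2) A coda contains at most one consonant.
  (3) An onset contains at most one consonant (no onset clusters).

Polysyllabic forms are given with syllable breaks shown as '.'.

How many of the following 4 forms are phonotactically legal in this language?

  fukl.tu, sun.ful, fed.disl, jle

fukl.tu — violates constraint 2: syllable 1 coda /kl/ has 2 consonants (> 1) → phonotactically illegal
sun.ful — violates constraint 1: syllable 1 coda contains /n/ → phonotactically illegal
fed.disl — violates constraint 2: syllable 2 coda /sl/ has 2 consonants (> 1) → phonotactically illegal
jle — violates constraint 3: syllable 1 onset /jl/ has 2 consonants (> 1) → phonotactically illegal
No form is phonotactically legal → 0.

0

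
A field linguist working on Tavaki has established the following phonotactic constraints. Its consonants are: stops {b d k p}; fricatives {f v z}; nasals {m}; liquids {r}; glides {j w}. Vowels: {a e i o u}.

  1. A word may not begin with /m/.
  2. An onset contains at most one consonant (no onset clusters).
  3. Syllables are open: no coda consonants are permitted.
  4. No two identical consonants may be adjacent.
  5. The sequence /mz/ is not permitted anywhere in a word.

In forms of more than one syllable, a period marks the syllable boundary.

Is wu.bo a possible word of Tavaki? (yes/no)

wu.bo — σ1 onset /w/, coda /∅/ ok; σ2 onset /b/, coda /∅/ ok → well-formed

yes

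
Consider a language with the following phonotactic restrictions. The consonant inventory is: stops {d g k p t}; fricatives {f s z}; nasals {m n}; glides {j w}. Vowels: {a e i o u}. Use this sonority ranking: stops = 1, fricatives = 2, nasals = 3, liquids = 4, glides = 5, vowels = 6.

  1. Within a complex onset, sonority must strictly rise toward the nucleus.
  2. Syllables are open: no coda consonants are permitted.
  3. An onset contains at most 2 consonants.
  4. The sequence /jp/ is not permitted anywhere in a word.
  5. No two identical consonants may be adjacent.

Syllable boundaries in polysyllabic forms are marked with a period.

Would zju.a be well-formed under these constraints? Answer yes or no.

zju.a — σ1 onset /zj/ (2→5 rises), coda /∅/ ok; σ2 onset /∅/, coda /∅/ ok → well-formed

yes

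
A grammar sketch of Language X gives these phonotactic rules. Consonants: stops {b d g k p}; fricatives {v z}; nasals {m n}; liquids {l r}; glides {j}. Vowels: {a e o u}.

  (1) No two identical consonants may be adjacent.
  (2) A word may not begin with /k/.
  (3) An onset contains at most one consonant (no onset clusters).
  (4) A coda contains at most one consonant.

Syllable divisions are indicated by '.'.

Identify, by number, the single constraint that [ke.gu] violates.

2

[ke.gu]: word begins with /k/.
This is a violation of constraint 2: "A word may not begin with /k/."
The remaining constraints (1, 3, 4) are satisfied.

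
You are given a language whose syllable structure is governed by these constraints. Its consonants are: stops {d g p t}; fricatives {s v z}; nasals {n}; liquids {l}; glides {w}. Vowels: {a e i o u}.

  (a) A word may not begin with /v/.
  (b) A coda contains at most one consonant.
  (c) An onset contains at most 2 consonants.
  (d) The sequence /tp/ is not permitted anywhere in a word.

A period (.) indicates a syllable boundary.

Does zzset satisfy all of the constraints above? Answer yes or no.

zzset — violates constraint (c): syllable 1 onset /zzs/ has 3 consonants (> 2) → not permitted

no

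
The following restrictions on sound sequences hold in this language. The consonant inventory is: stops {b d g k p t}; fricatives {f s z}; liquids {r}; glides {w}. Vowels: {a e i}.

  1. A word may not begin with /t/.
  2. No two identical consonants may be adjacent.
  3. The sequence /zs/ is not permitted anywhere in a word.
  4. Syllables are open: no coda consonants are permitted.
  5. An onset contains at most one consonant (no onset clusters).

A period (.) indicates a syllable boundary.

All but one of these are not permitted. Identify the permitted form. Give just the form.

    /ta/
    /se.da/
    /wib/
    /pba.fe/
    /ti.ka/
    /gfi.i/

/ta/ — violates constraint 1: word begins with /t/ → not permitted
/se.da/ — σ1 onset /s/, coda /∅/ ok; σ2 onset /d/, coda /∅/ ok → permitted
/wib/ — violates constraint 4: syllable 1 coda /b/ has 1 consonant (> 0) → not permitted
/pba.fe/ — violates constraint 5: syllable 1 onset /pb/ has 2 consonants (> 1) → not permitted
/ti.ka/ — violates constraint 1: word begins with /t/ → not permitted
/gfi.i/ — violates constraint 5: syllable 1 onset /gf/ has 2 consonants (> 1) → not permitted

/se.da/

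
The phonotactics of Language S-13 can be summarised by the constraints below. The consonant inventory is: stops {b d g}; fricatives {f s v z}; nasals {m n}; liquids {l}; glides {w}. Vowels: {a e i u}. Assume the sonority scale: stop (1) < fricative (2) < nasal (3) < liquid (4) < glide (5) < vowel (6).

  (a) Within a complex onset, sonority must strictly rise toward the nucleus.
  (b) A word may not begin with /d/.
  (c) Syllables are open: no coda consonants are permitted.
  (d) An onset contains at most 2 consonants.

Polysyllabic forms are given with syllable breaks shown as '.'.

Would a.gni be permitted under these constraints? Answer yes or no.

a.gni — σ1 onset /∅/, coda /∅/ ok; σ2 onset /gn/ (1→3 rises), coda /∅/ ok → permitted

yes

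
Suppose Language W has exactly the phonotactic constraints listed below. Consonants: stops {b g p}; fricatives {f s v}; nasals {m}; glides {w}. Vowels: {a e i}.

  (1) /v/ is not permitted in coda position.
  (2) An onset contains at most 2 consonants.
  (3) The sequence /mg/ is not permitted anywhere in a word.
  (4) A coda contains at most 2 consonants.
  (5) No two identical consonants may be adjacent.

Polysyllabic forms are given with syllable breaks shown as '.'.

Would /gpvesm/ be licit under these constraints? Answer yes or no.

/gpvesm/ — violates constraint 2: syllable 1 onset /gpv/ has 3 consonants (> 2) → illicit

no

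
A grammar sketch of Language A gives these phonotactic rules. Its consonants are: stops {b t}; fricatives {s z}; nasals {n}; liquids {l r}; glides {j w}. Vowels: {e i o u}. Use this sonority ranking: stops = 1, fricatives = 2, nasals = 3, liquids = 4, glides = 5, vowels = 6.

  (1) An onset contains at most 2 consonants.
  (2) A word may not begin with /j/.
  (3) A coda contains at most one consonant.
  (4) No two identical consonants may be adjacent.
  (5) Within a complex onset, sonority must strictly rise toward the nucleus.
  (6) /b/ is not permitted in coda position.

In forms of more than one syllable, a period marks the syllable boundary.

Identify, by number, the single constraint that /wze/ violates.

/wze/: syllable 1 onset /wz/: /w/ (glide, 5) → /z/ (fricative, 2) does not rise.
This is a violation of constraint 5: "Within a complex onset, sonority must strictly rise toward the nucleus."
The remaining constraints (1, 2, 3, 4, 6) are satisfied.

5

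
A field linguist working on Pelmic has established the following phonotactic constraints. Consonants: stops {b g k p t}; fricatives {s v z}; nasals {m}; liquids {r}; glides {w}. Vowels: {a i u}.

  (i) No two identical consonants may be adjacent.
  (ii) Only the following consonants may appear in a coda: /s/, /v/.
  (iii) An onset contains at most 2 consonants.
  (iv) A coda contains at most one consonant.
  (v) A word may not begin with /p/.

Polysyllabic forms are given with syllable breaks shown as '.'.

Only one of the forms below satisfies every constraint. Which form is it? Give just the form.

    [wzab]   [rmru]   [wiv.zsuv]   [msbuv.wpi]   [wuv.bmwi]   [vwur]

[wzab] — violates constraint (ii): syllable 1 coda contains /b/, which is not a licensed coda consonant → not permitted
[rmru] — violates constraint (iii): syllable 1 onset /rmr/ has 3 consonants (> 2) → not permitted
[wiv.zsuv] — σ1 onset /w/, coda /v/ ok; σ2 onset /zs/ (2C), coda /v/ ok → permitted
[msbuv.wpi] — violates constraint (iii): syllable 1 onset /msb/ has 3 consonants (> 2) → not permitted
[wuv.bmwi] — violates constraint (iii): syllable 2 onset /bmw/ has 3 consonants (> 2) → not permitted
[vwur] — violates constraint (ii): syllable 1 coda contains /r/, which is not a licensed coda consonant → not permitted

[wiv.zsuv]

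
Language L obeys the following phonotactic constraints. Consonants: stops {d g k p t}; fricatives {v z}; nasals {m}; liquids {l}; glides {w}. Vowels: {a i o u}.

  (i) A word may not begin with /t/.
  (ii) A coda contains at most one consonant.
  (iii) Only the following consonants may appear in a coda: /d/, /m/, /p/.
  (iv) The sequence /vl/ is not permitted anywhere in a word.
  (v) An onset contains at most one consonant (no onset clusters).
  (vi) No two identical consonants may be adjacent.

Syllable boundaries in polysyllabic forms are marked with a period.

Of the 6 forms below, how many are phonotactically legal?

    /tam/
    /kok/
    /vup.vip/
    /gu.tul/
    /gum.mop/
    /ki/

/tam/ — violates constraint (i): word begins with /t/ → phonotactically illegal
/kok/ — violates constraint (iii): syllable 1 coda contains /k/, which is not a licensed coda consonant → phonotactically illegal
/vup.vip/ — σ1 onset /v/, coda /p/ ok; σ2 onset /v/, coda /p/ ok → phonotactically legal
/gu.tul/ — violates constraint (iii): syllable 2 coda contains /l/, which is not a licensed coda consonant → phonotactically illegal
/gum.mop/ — violates constraint (vi): adjacent identical consonants /mm/ → phonotactically illegal
/ki/ — σ1 onset /k/, coda /∅/ ok → phonotactically legal
Phonotactically legal: /vup.vip/, /ki/ → 2.

2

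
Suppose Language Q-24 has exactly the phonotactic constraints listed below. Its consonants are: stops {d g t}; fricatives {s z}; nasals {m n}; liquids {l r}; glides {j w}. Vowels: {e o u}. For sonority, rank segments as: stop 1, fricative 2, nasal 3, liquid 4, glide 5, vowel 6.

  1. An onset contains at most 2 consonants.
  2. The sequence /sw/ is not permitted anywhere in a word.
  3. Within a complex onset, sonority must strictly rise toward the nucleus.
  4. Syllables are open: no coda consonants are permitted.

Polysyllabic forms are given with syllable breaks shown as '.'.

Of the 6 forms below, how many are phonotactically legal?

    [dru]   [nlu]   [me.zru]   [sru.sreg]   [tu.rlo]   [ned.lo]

3

[dru] — σ1 onset /dr/ (1→4 rises), coda /∅/ ok → phonotactically legal
[nlu] — σ1 onset /nl/ (3→4 rises), coda /∅/ ok → phonotactically legal
[me.zru] — σ1 onset /m/, coda /∅/ ok; σ2 onset /zr/ (2→4 rises), coda /∅/ ok → phonotactically legal
[sru.sreg] — violates constraint 4: syllable 2 coda /g/ has 1 consonant (> 0) → phonotactically illegal
[tu.rlo] — violates constraint 3: syllable 2 onset /rl/: /r/ (liquid, 4) → /l/ (liquid, 4) does not rise → phonotactically illegal
[ned.lo] — violates constraint 4: syllable 1 coda /d/ has 1 consonant (> 0) → phonotactically illegal
Phonotactically legal: [dru], [nlu], [me.zru] → 3.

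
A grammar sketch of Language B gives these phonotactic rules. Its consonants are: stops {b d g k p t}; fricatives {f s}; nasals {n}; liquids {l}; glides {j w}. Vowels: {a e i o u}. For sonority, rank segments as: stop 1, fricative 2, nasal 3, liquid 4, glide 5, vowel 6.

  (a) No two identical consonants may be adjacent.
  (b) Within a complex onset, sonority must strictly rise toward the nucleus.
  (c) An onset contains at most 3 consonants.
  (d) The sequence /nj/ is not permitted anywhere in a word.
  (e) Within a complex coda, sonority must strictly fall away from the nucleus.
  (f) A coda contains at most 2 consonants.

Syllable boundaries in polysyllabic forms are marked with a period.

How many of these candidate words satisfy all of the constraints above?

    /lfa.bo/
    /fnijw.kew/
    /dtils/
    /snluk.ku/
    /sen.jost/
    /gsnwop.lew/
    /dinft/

0

/lfa.bo/ — violates constraint (b): syllable 1 onset /lf/: /l/ (liquid, 4) → /f/ (fricative, 2) does not rise → illicit
/fnijw.kew/ — violates constraint (e): syllable 1 coda /jw/: /j/ (glide, 5) → /w/ (glide, 5) does not fall → illicit
/dtils/ — violates constraint (b): syllable 1 onset /dt/: /d/ (stop, 1) → /t/ (stop, 1) does not rise → illicit
/snluk.ku/ — violates constraint (a): adjacent identical consonants /kk/ → illicit
/sen.jost/ — violates constraint (d): contains banned sequence /nj/ → illicit
/gsnwop.lew/ — violates constraint (c): syllable 1 onset /gsnw/ has 4 consonants (> 3) → illicit
/dinft/ — violates constraint (f): syllable 1 coda /nft/ has 3 consonants (> 2) → illicit
No form is licit → 0.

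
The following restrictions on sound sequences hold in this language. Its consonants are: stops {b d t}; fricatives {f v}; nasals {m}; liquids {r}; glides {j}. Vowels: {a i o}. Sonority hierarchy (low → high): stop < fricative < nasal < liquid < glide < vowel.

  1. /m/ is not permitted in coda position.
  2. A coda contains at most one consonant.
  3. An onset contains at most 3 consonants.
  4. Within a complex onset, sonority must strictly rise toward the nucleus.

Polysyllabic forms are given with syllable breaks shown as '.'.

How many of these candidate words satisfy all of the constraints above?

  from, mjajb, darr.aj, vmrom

from — violates constraint 1: syllable 1 coda contains /m/ → illicit
mjajb — violates constraint 2: syllable 1 coda /jb/ has 2 consonants (> 1) → illicit
darr.aj — violates constraint 2: syllable 1 coda /rr/ has 2 consonants (> 1) → illicit
vmrom — violates constraint 1: syllable 1 coda contains /m/ → illicit
No form is licit → 0.

0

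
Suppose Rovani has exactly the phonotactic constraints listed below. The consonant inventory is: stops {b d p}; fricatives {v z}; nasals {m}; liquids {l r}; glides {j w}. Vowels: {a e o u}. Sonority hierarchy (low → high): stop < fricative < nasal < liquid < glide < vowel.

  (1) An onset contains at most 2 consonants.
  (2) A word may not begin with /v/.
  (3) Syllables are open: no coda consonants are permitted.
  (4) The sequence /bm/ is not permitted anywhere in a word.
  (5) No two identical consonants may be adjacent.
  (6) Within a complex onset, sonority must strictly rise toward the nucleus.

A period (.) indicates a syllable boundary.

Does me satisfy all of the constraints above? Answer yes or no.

me — σ1 onset /m/, coda /∅/ ok → licit

yes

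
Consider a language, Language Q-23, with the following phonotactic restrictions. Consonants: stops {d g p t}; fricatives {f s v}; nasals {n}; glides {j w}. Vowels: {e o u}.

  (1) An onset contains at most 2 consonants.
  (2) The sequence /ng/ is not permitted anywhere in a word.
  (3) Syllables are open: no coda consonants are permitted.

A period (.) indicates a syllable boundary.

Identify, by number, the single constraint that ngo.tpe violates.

ngo.tpe: contains banned sequence /ng/.
This is a violation of constraint 2: "The sequence /ng/ is not permitted anywhere in a word."
The remaining constraints (1, 3) are satisfied.

2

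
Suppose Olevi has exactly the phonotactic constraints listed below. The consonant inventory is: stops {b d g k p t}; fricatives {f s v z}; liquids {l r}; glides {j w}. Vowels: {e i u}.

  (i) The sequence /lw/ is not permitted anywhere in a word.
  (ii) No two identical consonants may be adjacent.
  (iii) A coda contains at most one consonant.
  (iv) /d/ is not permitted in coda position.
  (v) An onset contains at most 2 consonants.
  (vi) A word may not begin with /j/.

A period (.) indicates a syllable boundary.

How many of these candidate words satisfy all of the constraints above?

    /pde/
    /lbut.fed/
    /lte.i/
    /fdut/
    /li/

/pde/ — σ1 onset /pd/ (2C), coda /∅/ ok → well-formed
/lbut.fed/ — violates constraint (iv): syllable 2 coda contains /d/ → ill-formed
/lte.i/ — σ1 onset /lt/ (2C), coda /∅/ ok; σ2 onset /∅/, coda /∅/ ok → well-formed
/fdut/ — σ1 onset /fd/ (2C), coda /t/ ok → well-formed
/li/ — σ1 onset /l/, coda /∅/ ok → well-formed
Well-formed: /pde/, /lte.i/, /fdut/, /li/ → 4.

4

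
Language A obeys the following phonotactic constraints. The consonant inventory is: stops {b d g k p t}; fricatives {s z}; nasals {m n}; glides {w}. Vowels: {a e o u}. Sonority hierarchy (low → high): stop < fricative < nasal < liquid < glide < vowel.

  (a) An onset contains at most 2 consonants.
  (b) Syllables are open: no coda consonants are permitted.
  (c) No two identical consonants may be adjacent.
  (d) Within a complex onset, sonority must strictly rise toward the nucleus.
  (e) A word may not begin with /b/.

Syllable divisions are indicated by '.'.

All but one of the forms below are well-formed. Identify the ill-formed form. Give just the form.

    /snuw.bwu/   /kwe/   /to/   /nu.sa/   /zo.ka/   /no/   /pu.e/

/snuw.bwu/

/snuw.bwu/ — violates constraint (b): syllable 1 coda /w/ has 1 consonant (> 0) → ill-formed
/kwe/ — σ1 onset /kw/ (1→5 rises), coda /∅/ ok → well-formed
/to/ — σ1 onset /t/, coda /∅/ ok → well-formed
/nu.sa/ — σ1 onset /n/, coda /∅/ ok; σ2 onset /s/, coda /∅/ ok → well-formed
/zo.ka/ — σ1 onset /z/, coda /∅/ ok; σ2 onset /k/, coda /∅/ ok → well-formed
/no/ — σ1 onset /n/, coda /∅/ ok → well-formed
/pu.e/ — σ1 onset /p/, coda /∅/ ok; σ2 onset /∅/, coda /∅/ ok → well-formed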